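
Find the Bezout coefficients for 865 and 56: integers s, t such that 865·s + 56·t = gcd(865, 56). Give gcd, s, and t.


Euclidean algorithm on (865, 56) — divide until remainder is 0:
  865 = 15 · 56 + 25
  56 = 2 · 25 + 6
  25 = 4 · 6 + 1
  6 = 6 · 1 + 0
gcd(865, 56) = 1.
Track Bezout coefficients alongside the remainders: start with r₀ = 865 = a·1 + b·0 (s = 1, t = 0) and r₁ = 56 = a·0 + b·1 (s = 0, t = 1); each new remainder r_{k+1} = r_{k-1} − q_k·r_k inherits s_{k+1} = s_{k-1} − q_k·s_k, t_{k+1} = t_{k-1} − q_k·t_k, so r_k = a·s_k + b·t_k at every step:
  q = 15: r = 25, s = 1 − 15·0 = 1, t = 0 − 15·1 = -15  (check: 865·1 + 56·(-15) = 25)
  q = 2: r = 6, s = 0 − 2·1 = -2, t = 1 − 2·(-15) = 31  (check: 865·(-2) + 56·31 = 6)
  q = 4: r = 1, s = 1 − 4·(-2) = 9, t = -15 − 4·31 = -139  (check: 865·9 + 56·(-139) = 1)
The row with r = 1 (the gcd) gives the Bezout coefficients s = 9, t = -139.
Result: 865 · (9) + 56 · (-139) = 1.

gcd(865, 56) = 1; s = 9, t = -139 (check: 865·9 + 56·(-139) = 1).


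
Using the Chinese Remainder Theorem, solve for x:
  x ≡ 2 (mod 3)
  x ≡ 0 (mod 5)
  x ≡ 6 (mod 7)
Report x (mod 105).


Moduli 3, 5, 7 are pairwise coprime; by CRT there is a unique solution modulo M = 3 · 5 · 7 = 105.
Solve pairwise, accumulating the modulus:
  Start with x ≡ 2 (mod 3).
  Combine with x ≡ 0 (mod 5): since gcd(3, 5) = 1, we get a unique residue mod 15.
    Write x = 2 + 3·t and substitute into x ≡ 0 (mod 5): 3·t ≡ 0 − 2 = -2 (mod 5).
    Reduce coefficients mod 5: 3·t ≡ 3 (mod 5).
    The inverse of 3 mod 5 is 2 (since 3·2 = 6 = 1·5 + 1), so t ≡ 2·3 = 6 ≡ 1 (mod 5).
    Then x = 2 + 3·1 = 5, valid modulo lcm(3, 5) = 15: x ≡ 5 (mod 15).
  Combine with x ≡ 6 (mod 7): since gcd(15, 7) = 1, we get a unique residue mod 105.
    Write x = 5 + 15·t and substitute into x ≡ 6 (mod 7): 15·t ≡ 6 − 5 = 1 (mod 7).
    Reduce coefficients mod 7: 1·t ≡ 1 (mod 7).
    So t ≡ 1 (mod 7).
    Then x = 5 + 15·1 = 20, valid modulo lcm(15, 7) = 105: x ≡ 20 (mod 105).
Verify: 20 mod 3 = 2 ✓, 20 mod 5 = 0 ✓, 20 mod 7 = 6 ✓.

x ≡ 20 (mod 105).


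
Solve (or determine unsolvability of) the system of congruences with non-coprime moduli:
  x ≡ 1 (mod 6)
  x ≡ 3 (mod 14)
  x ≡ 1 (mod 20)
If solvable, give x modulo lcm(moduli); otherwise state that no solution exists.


Moduli 6, 14, 20 are not pairwise coprime, so CRT works modulo lcm(m_i) when all pairwise compatibility conditions hold.
Pairwise compatibility: gcd(m_i, m_j) must divide a_i - a_j for every pair.
Merge one congruence at a time:
  Start: x ≡ 1 (mod 6).
  Combine with x ≡ 3 (mod 14): gcd(6, 14) = 2; 3 - 1 = 2, which IS divisible by 2, so compatible.
    Write x = 1 + 6·t and substitute into x ≡ 3 (mod 14): 6·t ≡ 3 − 1 = 2 (mod 14).
    Divide the congruence (and modulus) by g = 2: 3·t ≡ 1 (mod 7).
    The inverse of 3 mod 7 is 5 (since 3·5 = 15 = 2·7 + 1), so t ≡ 5·1 = 5 ≡ 5 (mod 7).
    Then x = 1 + 6·5 = 31, valid modulo lcm(6, 14) = 42: x ≡ 31 (mod 42).
  Combine with x ≡ 1 (mod 20): gcd(42, 20) = 2; 1 - 31 = -30, which IS divisible by 2, so compatible.
    Write x = 31 + 42·t and substitute into x ≡ 1 (mod 20): 42·t ≡ 1 − 31 = -30 (mod 20).
    Divide the congruence (and modulus) by g = 2: 21·t ≡ -15 (mod 10).
    Reduce coefficients mod 10: 1·t ≡ 5 (mod 10).
    So t ≡ 5 (mod 10).
    Then x = 31 + 42·5 = 241, valid modulo lcm(42, 20) = 420: x ≡ 241 (mod 420).
Verify: 241 mod 6 = 1, 241 mod 14 = 3, 241 mod 20 = 1.

x ≡ 241 (mod 420).


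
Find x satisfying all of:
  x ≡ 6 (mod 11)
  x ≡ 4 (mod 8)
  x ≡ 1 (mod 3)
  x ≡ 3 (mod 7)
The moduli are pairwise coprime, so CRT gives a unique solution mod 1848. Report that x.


Product of moduli M = 11 · 8 · 3 · 7 = 1848.
Merge one congruence at a time:
  Start: x ≡ 6 (mod 11).
  Combine with x ≡ 4 (mod 8); new modulus lcm = 88.
    Write x = 6 + 11·t and substitute into x ≡ 4 (mod 8): 11·t ≡ 4 − 6 = -2 (mod 8).
    Reduce coefficients mod 8: 3·t ≡ 6 (mod 8).
    The inverse of 3 mod 8 is 3 (since 3·3 = 9 = 1·8 + 1), so t ≡ 3·6 = 18 ≡ 2 (mod 8).
    Then x = 6 + 11·2 = 28, valid modulo lcm(11, 8) = 88: x ≡ 28 (mod 88).
  Combine with x ≡ 1 (mod 3); new modulus lcm = 264.
    Write x = 28 + 88·t and substitute into x ≡ 1 (mod 3): 88·t ≡ 1 − 28 = -27 (mod 3).
    Reduce coefficients mod 3: 1·t ≡ 0 (mod 3).
    So t ≡ 0 (mod 3).
    Then x = 28 + 88·0 = 28, valid modulo lcm(88, 3) = 264: x ≡ 28 (mod 264).
  Combine with x ≡ 3 (mod 7); new modulus lcm = 1848.
    Write x = 28 + 264·t and substitute into x ≡ 3 (mod 7): 264·t ≡ 3 − 28 = -25 (mod 7).
    Reduce coefficients mod 7: 5·t ≡ 3 (mod 7).
    The inverse of 5 mod 7 is 3 (since 5·3 = 15 = 2·7 + 1), so t ≡ 3·3 = 9 ≡ 2 (mod 7).
    Then x = 28 + 264·2 = 556, valid modulo lcm(264, 7) = 1848: x ≡ 556 (mod 1848).
Verify against each original: 556 mod 11 = 6, 556 mod 8 = 4, 556 mod 3 = 1, 556 mod 7 = 3.

x ≡ 556 (mod 1848).


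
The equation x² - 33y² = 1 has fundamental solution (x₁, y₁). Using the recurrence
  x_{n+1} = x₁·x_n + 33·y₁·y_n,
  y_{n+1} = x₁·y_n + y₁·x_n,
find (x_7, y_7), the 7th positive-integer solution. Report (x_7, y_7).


Step 1: Find the fundamental solution (x₁, y₁) of x² - 33y² = 1.
  Expand √33 as a continued fraction. a₀ = ⌊√33⌋ = 5; iterate m_{k+1} = d_k·a_k − m_k, d_{k+1} = (33 − m_{k+1}²)/d_k, a_{k+1} = ⌊(a₀ + m_{k+1})/d_{k+1}⌋ (starting m₀ = 0, d₀ = 1), with convergents p_k = a_k·p_{k-1} + p_{k-2}, q_k = a_k·q_{k-1} + q_{k-2} (p₋₁ = 1, q₋₁ = 0):
  k = 0: a₀ = 5; p₀/q₀ = 5/1; p₀² − 33·q₀² = 25 − 33 = -8.
  k = 1: m = 5, d = 8, a = ⌊(5 + 5)/8⌋ = 1; p/q = (1·5 + 1)/(1·1 + 0) = 6/1; p² − 33·q² = 36 − 33 = 3.
  k = 2: m = 3, d = 3, a = ⌊(5 + 3)/3⌋ = 2; p/q = (2·6 + 5)/(2·1 + 1) = 17/3; p² − 33·q² = 289 − 297 = -8.
  k = 3: m = 3, d = 8, a = ⌊(5 + 3)/8⌋ = 1; p/q = (1·17 + 6)/(1·3 + 1) = 23/4; p² − 33·q² = 529 − 528 = 1.
  The first convergent with p² − 33·q² = 1 gives the fundamental solution (x₁, y₁) = (23, 4).
Step 2: Apply the recurrence (x_{n+1}, y_{n+1}) = (x₁x_n + 33y₁y_n, x₁y_n + y₁x_n) repeatedly.
  From (x_1, y_1) = (23, 4): x_2 = 23·23 + 33·4·4 = 1057; y_2 = 23·4 + 4·23 = 184.
  From (x_2, y_2) = (1057, 184): x_3 = 23·1057 + 33·4·184 = 48599; y_3 = 23·184 + 4·1057 = 8460.
  From (x_3, y_3) = (48599, 8460): x_4 = 23·48599 + 33·4·8460 = 2234497; y_4 = 23·8460 + 4·48599 = 388976.
  From (x_4, y_4) = (2234497, 388976): x_5 = 23·2234497 + 33·4·388976 = 102738263; y_5 = 23·388976 + 4·2234497 = 17884436.
  From (x_5, y_5) = (102738263, 17884436): x_6 = 23·102738263 + 33·4·17884436 = 4723725601; y_6 = 23·17884436 + 4·102738263 = 822295080.
  From (x_6, y_6) = (4723725601, 822295080): x_7 = 23·4723725601 + 33·4·822295080 = 217188639383; y_7 = 23·822295080 + 4·4723725601 = 37807689244.
Step 3: Verify x_7² - 33·y_7² = 47170905077038818620689 - 47170905077038818620688 = 1 (should be 1). ✓

(x_1, y_1) = (23, 4); (x_7, y_7) = (217188639383, 37807689244).


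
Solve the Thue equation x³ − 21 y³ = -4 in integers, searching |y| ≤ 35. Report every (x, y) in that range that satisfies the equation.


The equation is x³ - 21y³ = -4. For fixed y, x³ = 21·y³ − 4, so a solution requires the RHS to be a perfect cube.
Strategy: iterate y from -35 to 35, compute RHS = 21·y³ − 4, and check whether it is a (positive or negative) perfect cube.
Check small values of y:
  y = 0: RHS = -4 is not a perfect cube.
  y = 1: RHS = 17 is not a perfect cube.
  y = -1: RHS = -25 is not a perfect cube.
  y = 2: RHS = 164 is not a perfect cube.
  y = -2: RHS = -172 is not a perfect cube.
  y = 3: RHS = 563 is not a perfect cube.
  y = -3: RHS = -571 is not a perfect cube.
Continuing the search up to |y| = 35 finds no solutions either.
No (x, y) in the scanned range satisfies the equation.

No integer solutions with |y| ≤ 35.


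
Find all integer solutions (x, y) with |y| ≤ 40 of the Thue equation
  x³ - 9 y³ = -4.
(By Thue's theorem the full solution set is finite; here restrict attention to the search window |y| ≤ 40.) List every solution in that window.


The equation is x³ - 9y³ = -4. For fixed y, x³ = 9·y³ − 4, so a solution requires the RHS to be a perfect cube.
Strategy: iterate y from -40 to 40, compute RHS = 9·y³ − 4, and check whether it is a (positive or negative) perfect cube.
Check small values of y:
  y = 0: RHS = -4 is not a perfect cube.
  y = 1: RHS = 5 is not a perfect cube.
  y = -1: RHS = -13 is not a perfect cube.
  y = 2: RHS = 68 is not a perfect cube.
  y = -2: RHS = -76 is not a perfect cube.
  y = 3: RHS = 239 is not a perfect cube.
  y = -3: RHS = -247 is not a perfect cube.
Continuing the search up to |y| = 40 finds no solutions either.
No (x, y) in the scanned range satisfies the equation.

No integer solutions with |y| ≤ 40.


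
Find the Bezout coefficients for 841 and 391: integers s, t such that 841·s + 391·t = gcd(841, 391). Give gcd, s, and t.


Euclidean algorithm on (841, 391) — divide until remainder is 0:
  841 = 2 · 391 + 59
  391 = 6 · 59 + 37
  59 = 1 · 37 + 22
  37 = 1 · 22 + 15
  22 = 1 · 15 + 7
  15 = 2 · 7 + 1
  7 = 7 · 1 + 0
gcd(841, 391) = 1.
Track Bezout coefficients alongside the remainders: start with r₀ = 841 = a·1 + b·0 (s = 1, t = 0) and r₁ = 391 = a·0 + b·1 (s = 0, t = 1); each new remainder r_{k+1} = r_{k-1} − q_k·r_k inherits s_{k+1} = s_{k-1} − q_k·s_k, t_{k+1} = t_{k-1} − q_k·t_k, so r_k = a·s_k + b·t_k at every step:
  q = 2: r = 59, s = 1 − 2·0 = 1, t = 0 − 2·1 = -2  (check: 841·1 + 391·(-2) = 59)
  q = 6: r = 37, s = 0 − 6·1 = -6, t = 1 − 6·(-2) = 13  (check: 841·(-6) + 391·13 = 37)
  q = 1: r = 22, s = 1 − 1·(-6) = 7, t = -2 − 1·13 = -15  (check: 841·7 + 391·(-15) = 22)
  q = 1: r = 15, s = -6 − 1·7 = -13, t = 13 − 1·(-15) = 28  (check: 841·(-13) + 391·28 = 15)
  q = 1: r = 7, s = 7 − 1·(-13) = 20, t = -15 − 1·28 = -43  (check: 841·20 + 391·(-43) = 7)
  q = 2: r = 1, s = -13 − 2·20 = -53, t = 28 − 2·(-43) = 114  (check: 841·(-53) + 391·114 = 1)
The row with r = 1 (the gcd) gives the Bezout coefficients s = -53, t = 114.
Result: 841 · (-53) + 391 · (114) = 1.

gcd(841, 391) = 1; s = -53, t = 114 (check: 841·(-53) + 391·114 = 1).


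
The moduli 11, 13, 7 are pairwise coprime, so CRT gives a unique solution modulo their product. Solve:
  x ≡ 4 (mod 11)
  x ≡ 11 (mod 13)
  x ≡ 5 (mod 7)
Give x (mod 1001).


Moduli 11, 13, 7 are pairwise coprime; by CRT there is a unique solution modulo M = 11 · 13 · 7 = 1001.
Solve pairwise, accumulating the modulus:
  Start with x ≡ 4 (mod 11).
  Combine with x ≡ 11 (mod 13): since gcd(11, 13) = 1, we get a unique residue mod 143.
    Write x = 4 + 11·t and substitute into x ≡ 11 (mod 13): 11·t ≡ 11 − 4 = 7 (mod 13).
    The inverse of 11 mod 13 is 6 (since 11·6 = 66 = 5·13 + 1), so t ≡ 6·7 = 42 ≡ 3 (mod 13).
    Then x = 4 + 11·3 = 37, valid modulo lcm(11, 13) = 143: x ≡ 37 (mod 143).
  Combine with x ≡ 5 (mod 7): since gcd(143, 7) = 1, we get a unique residue mod 1001.
    Write x = 37 + 143·t and substitute into x ≡ 5 (mod 7): 143·t ≡ 5 − 37 = -32 (mod 7).
    Reduce coefficients mod 7: 3·t ≡ 3 (mod 7).
    The inverse of 3 mod 7 is 5 (since 3·5 = 15 = 2·7 + 1), so t ≡ 5·3 = 15 ≡ 1 (mod 7).
    Then x = 37 + 143·1 = 180, valid modulo lcm(143, 7) = 1001: x ≡ 180 (mod 1001).
Verify: 180 mod 11 = 4 ✓, 180 mod 13 = 11 ✓, 180 mod 7 = 5 ✓.

x ≡ 180 (mod 1001).


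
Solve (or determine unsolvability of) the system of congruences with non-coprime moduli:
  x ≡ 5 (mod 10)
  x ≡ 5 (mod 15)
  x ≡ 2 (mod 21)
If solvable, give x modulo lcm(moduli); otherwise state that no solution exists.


Moduli 10, 15, 21 are not pairwise coprime, so CRT works modulo lcm(m_i) when all pairwise compatibility conditions hold.
Pairwise compatibility: gcd(m_i, m_j) must divide a_i - a_j for every pair.
Merge one congruence at a time:
  Start: x ≡ 5 (mod 10).
  Combine with x ≡ 5 (mod 15): gcd(10, 15) = 5; 5 - 5 = 0, which IS divisible by 5, so compatible.
    Write x = 5 + 10·t and substitute into x ≡ 5 (mod 15): 10·t ≡ 5 − 5 = 0 (mod 15).
    Divide the congruence (and modulus) by g = 5: 2·t ≡ 0 (mod 3).
    The inverse of 2 mod 3 is 2 (since 2·2 = 4 = 1·3 + 1), so t ≡ 2·0 = 0 ≡ 0 (mod 3).
    Then x = 5 + 10·0 = 5, valid modulo lcm(10, 15) = 30: x ≡ 5 (mod 30).
  Combine with x ≡ 2 (mod 21): gcd(30, 21) = 3; 2 - 5 = -3, which IS divisible by 3, so compatible.
    Write x = 5 + 30·t and substitute into x ≡ 2 (mod 21): 30·t ≡ 2 − 5 = -3 (mod 21).
    Divide the congruence (and modulus) by g = 3: 10·t ≡ -1 (mod 7).
    Reduce coefficients mod 7: 3·t ≡ 6 (mod 7).
    The inverse of 3 mod 7 is 5 (since 3·5 = 15 = 2·7 + 1), so t ≡ 5·6 = 30 ≡ 2 (mod 7).
    Then x = 5 + 30·2 = 65, valid modulo lcm(30, 21) = 210: x ≡ 65 (mod 210).
Verify: 65 mod 10 = 5, 65 mod 15 = 5, 65 mod 21 = 2.

x ≡ 65 (mod 210).


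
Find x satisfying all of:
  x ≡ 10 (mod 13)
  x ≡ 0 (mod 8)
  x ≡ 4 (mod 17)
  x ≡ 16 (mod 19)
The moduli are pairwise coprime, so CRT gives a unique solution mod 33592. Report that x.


Product of moduli M = 13 · 8 · 17 · 19 = 33592.
Merge one congruence at a time:
  Start: x ≡ 10 (mod 13).
  Combine with x ≡ 0 (mod 8); new modulus lcm = 104.
    Write x = 10 + 13·t and substitute into x ≡ 0 (mod 8): 13·t ≡ 0 − 10 = -10 (mod 8).
    Reduce coefficients mod 8: 5·t ≡ 6 (mod 8).
    The inverse of 5 mod 8 is 5 (since 5·5 = 25 = 3·8 + 1), so t ≡ 5·6 = 30 ≡ 6 (mod 8).
    Then x = 10 + 13·6 = 88, valid modulo lcm(13, 8) = 104: x ≡ 88 (mod 104).
  Combine with x ≡ 4 (mod 17); new modulus lcm = 1768.
    Write x = 88 + 104·t and substitute into x ≡ 4 (mod 17): 104·t ≡ 4 − 88 = -84 (mod 17).
    Reduce coefficients mod 17: 2·t ≡ 1 (mod 17).
    The inverse of 2 mod 17 is 9 (since 2·9 = 18 = 1·17 + 1), so t ≡ 9·1 = 9 ≡ 9 (mod 17).
    Then x = 88 + 104·9 = 1024, valid modulo lcm(104, 17) = 1768: x ≡ 1024 (mod 1768).
  Combine with x ≡ 16 (mod 19); new modulus lcm = 33592.
    Write x = 1024 + 1768·t and substitute into x ≡ 16 (mod 19): 1768·t ≡ 16 − 1024 = -1008 (mod 19).
    Reduce coefficients mod 19: 1·t ≡ 18 (mod 19).
    So t ≡ 18 (mod 19).
    Then x = 1024 + 1768·18 = 32848, valid modulo lcm(1768, 19) = 33592: x ≡ 32848 (mod 33592).
Verify against each original: 32848 mod 13 = 10, 32848 mod 8 = 0, 32848 mod 17 = 4, 32848 mod 19 = 16.

x ≡ 32848 (mod 33592).


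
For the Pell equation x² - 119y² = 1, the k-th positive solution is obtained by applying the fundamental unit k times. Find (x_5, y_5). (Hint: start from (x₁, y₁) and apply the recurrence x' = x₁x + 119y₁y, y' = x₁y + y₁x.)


Step 1: Find the fundamental solution (x₁, y₁) of x² - 119y² = 1.
  Expand √119 as a continued fraction. a₀ = ⌊√119⌋ = 10; iterate m_{k+1} = d_k·a_k − m_k, d_{k+1} = (119 − m_{k+1}²)/d_k, a_{k+1} = ⌊(a₀ + m_{k+1})/d_{k+1}⌋ (starting m₀ = 0, d₀ = 1), with convergents p_k = a_k·p_{k-1} + p_{k-2}, q_k = a_k·q_{k-1} + q_{k-2} (p₋₁ = 1, q₋₁ = 0):
  k = 0: a₀ = 10; p₀/q₀ = 10/1; p₀² − 119·q₀² = 100 − 119 = -19.
  k = 1: m = 10, d = 19, a = ⌊(10 + 10)/19⌋ = 1; p/q = (1·10 + 1)/(1·1 + 0) = 11/1; p² − 119·q² = 121 − 119 = 2.
  k = 2: m = 9, d = 2, a = ⌊(10 + 9)/2⌋ = 9; p/q = (9·11 + 10)/(9·1 + 1) = 109/10; p² − 119·q² = 11881 − 11900 = -19.
  k = 3: m = 9, d = 19, a = ⌊(10 + 9)/19⌋ = 1; p/q = (1·109 + 11)/(1·10 + 1) = 120/11; p² − 119·q² = 14400 − 14399 = 1.
  The first convergent with p² − 119·q² = 1 gives the fundamental solution (x₁, y₁) = (120, 11).
Step 2: Apply the recurrence (x_{n+1}, y_{n+1}) = (x₁x_n + 119y₁y_n, x₁y_n + y₁x_n) repeatedly.
  From (x_1, y_1) = (120, 11): x_2 = 120·120 + 119·11·11 = 28799; y_2 = 120·11 + 11·120 = 2640.
  From (x_2, y_2) = (28799, 2640): x_3 = 120·28799 + 119·11·2640 = 6911640; y_3 = 120·2640 + 11·28799 = 633589.
  From (x_3, y_3) = (6911640, 633589): x_4 = 120·6911640 + 119·11·633589 = 1658764801; y_4 = 120·633589 + 11·6911640 = 152058720.
  From (x_4, y_4) = (1658764801, 152058720): x_5 = 120·1658764801 + 119·11·152058720 = 398096640600; y_5 = 120·152058720 + 11·1658764801 = 36493459211.
Step 3: Verify x_5² - 119·y_5² = 158480935257005568360000 - 158480935257005568359999 = 1 (should be 1). ✓

(x_1, y_1) = (120, 11); (x_5, y_5) = (398096640600, 36493459211).


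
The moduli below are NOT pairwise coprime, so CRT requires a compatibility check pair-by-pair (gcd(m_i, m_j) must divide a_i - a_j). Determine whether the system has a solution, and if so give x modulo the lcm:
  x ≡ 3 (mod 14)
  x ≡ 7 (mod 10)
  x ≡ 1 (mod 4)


Moduli 14, 10, 4 are not pairwise coprime, so CRT works modulo lcm(m_i) when all pairwise compatibility conditions hold.
Pairwise compatibility: gcd(m_i, m_j) must divide a_i - a_j for every pair.
Merge one congruence at a time:
  Start: x ≡ 3 (mod 14).
  Combine with x ≡ 7 (mod 10): gcd(14, 10) = 2; 7 - 3 = 4, which IS divisible by 2, so compatible.
    Write x = 3 + 14·t and substitute into x ≡ 7 (mod 10): 14·t ≡ 7 − 3 = 4 (mod 10).
    Divide the congruence (and modulus) by g = 2: 7·t ≡ 2 (mod 5).
    Reduce coefficients mod 5: 2·t ≡ 2 (mod 5).
    The inverse of 2 mod 5 is 3 (since 2·3 = 6 = 1·5 + 1), so t ≡ 3·2 = 6 ≡ 1 (mod 5).
    Then x = 3 + 14·1 = 17, valid modulo lcm(14, 10) = 70: x ≡ 17 (mod 70).
  Combine with x ≡ 1 (mod 4): gcd(70, 4) = 2; 1 - 17 = -16, which IS divisible by 2, so compatible.
    Write x = 17 + 70·t and substitute into x ≡ 1 (mod 4): 70·t ≡ 1 − 17 = -16 (mod 4).
    Divide the congruence (and modulus) by g = 2: 35·t ≡ -8 (mod 2).
    Reduce coefficients mod 2: 1·t ≡ 0 (mod 2).
    So t ≡ 0 (mod 2).
    Then x = 17 + 70·0 = 17, valid modulo lcm(70, 4) = 140: x ≡ 17 (mod 140).
Verify: 17 mod 14 = 3, 17 mod 10 = 7, 17 mod 4 = 1.

x ≡ 17 (mod 140).


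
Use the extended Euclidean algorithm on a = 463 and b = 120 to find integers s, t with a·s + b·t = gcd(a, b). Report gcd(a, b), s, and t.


Euclidean algorithm on (463, 120) — divide until remainder is 0:
  463 = 3 · 120 + 103
  120 = 1 · 103 + 17
  103 = 6 · 17 + 1
  17 = 17 · 1 + 0
gcd(463, 120) = 1.
Track Bezout coefficients alongside the remainders: start with r₀ = 463 = a·1 + b·0 (s = 1, t = 0) and r₁ = 120 = a·0 + b·1 (s = 0, t = 1); each new remainder r_{k+1} = r_{k-1} − q_k·r_k inherits s_{k+1} = s_{k-1} − q_k·s_k, t_{k+1} = t_{k-1} − q_k·t_k, so r_k = a·s_k + b·t_k at every step:
  q = 3: r = 103, s = 1 − 3·0 = 1, t = 0 − 3·1 = -3  (check: 463·1 + 120·(-3) = 103)
  q = 1: r = 17, s = 0 − 1·1 = -1, t = 1 − 1·(-3) = 4  (check: 463·(-1) + 120·4 = 17)
  q = 6: r = 1, s = 1 − 6·(-1) = 7, t = -3 − 6·4 = -27  (check: 463·7 + 120·(-27) = 1)
The row with r = 1 (the gcd) gives the Bezout coefficients s = 7, t = -27.
Result: 463 · (7) + 120 · (-27) = 1.

gcd(463, 120) = 1; s = 7, t = -27 (check: 463·7 + 120·(-27) = 1).


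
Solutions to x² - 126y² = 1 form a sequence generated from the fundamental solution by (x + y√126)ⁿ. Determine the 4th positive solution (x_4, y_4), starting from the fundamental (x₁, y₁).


Step 1: Find the fundamental solution (x₁, y₁) of x² - 126y² = 1.
  Expand √126 as a continued fraction. a₀ = ⌊√126⌋ = 11; iterate m_{k+1} = d_k·a_k − m_k, d_{k+1} = (126 − m_{k+1}²)/d_k, a_{k+1} = ⌊(a₀ + m_{k+1})/d_{k+1}⌋ (starting m₀ = 0, d₀ = 1), with convergents p_k = a_k·p_{k-1} + p_{k-2}, q_k = a_k·q_{k-1} + q_{k-2} (p₋₁ = 1, q₋₁ = 0):
  k = 0: a₀ = 11; p₀/q₀ = 11/1; p₀² − 126·q₀² = 121 − 126 = -5.
  k = 1: m = 11, d = 5, a = ⌊(11 + 11)/5⌋ = 4; p/q = (4·11 + 1)/(4·1 + 0) = 45/4; p² − 126·q² = 2025 − 2016 = 9.
  k = 2: m = 9, d = 9, a = ⌊(11 + 9)/9⌋ = 2; p/q = (2·45 + 11)/(2·4 + 1) = 101/9; p² − 126·q² = 10201 − 10206 = -5.
  k = 3: m = 9, d = 5, a = ⌊(11 + 9)/5⌋ = 4; p/q = (4·101 + 45)/(4·9 + 4) = 449/40; p² − 126·q² = 201601 − 201600 = 1.
  The first convergent with p² − 126·q² = 1 gives the fundamental solution (x₁, y₁) = (449, 40).
Step 2: Apply the recurrence (x_{n+1}, y_{n+1}) = (x₁x_n + 126y₁y_n, x₁y_n + y₁x_n) repeatedly.
  From (x_1, y_1) = (449, 40): x_2 = 449·449 + 126·40·40 = 403201; y_2 = 449·40 + 40·449 = 35920.
  From (x_2, y_2) = (403201, 35920): x_3 = 449·403201 + 126·40·35920 = 362074049; y_3 = 449·35920 + 40·403201 = 32256120.
  From (x_3, y_3) = (362074049, 32256120): x_4 = 449·362074049 + 126·40·32256120 = 325142092801; y_4 = 449·32256120 + 40·362074049 = 28965959840.
Step 3: Verify x_4² - 126·y_4² = 105717380511014096025601 - 105717380511014096025600 = 1 (should be 1). ✓

(x_1, y_1) = (449, 40); (x_4, y_4) = (325142092801, 28965959840).


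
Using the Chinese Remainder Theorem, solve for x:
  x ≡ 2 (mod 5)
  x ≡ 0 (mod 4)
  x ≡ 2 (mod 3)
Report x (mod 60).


Moduli 5, 4, 3 are pairwise coprime; by CRT there is a unique solution modulo M = 5 · 4 · 3 = 60.
Solve pairwise, accumulating the modulus:
  Start with x ≡ 2 (mod 5).
  Combine with x ≡ 0 (mod 4): since gcd(5, 4) = 1, we get a unique residue mod 20.
    Write x = 2 + 5·t and substitute into x ≡ 0 (mod 4): 5·t ≡ 0 − 2 = -2 (mod 4).
    Reduce coefficients mod 4: 1·t ≡ 2 (mod 4).
    So t ≡ 2 (mod 4).
    Then x = 2 + 5·2 = 12, valid modulo lcm(5, 4) = 20: x ≡ 12 (mod 20).
  Combine with x ≡ 2 (mod 3): since gcd(20, 3) = 1, we get a unique residue mod 60.
    Write x = 12 + 20·t and substitute into x ≡ 2 (mod 3): 20·t ≡ 2 − 12 = -10 (mod 3).
    Reduce coefficients mod 3: 2·t ≡ 2 (mod 3).
    The inverse of 2 mod 3 is 2 (since 2·2 = 4 = 1·3 + 1), so t ≡ 2·2 = 4 ≡ 1 (mod 3).
    Then x = 12 + 20·1 = 32, valid modulo lcm(20, 3) = 60: x ≡ 32 (mod 60).
Verify: 32 mod 5 = 2 ✓, 32 mod 4 = 0 ✓, 32 mod 3 = 2 ✓.

x ≡ 32 (mod 60).


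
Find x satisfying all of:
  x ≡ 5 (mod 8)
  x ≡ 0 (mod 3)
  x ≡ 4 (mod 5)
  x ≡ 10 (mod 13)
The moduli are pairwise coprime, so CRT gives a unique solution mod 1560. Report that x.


Product of moduli M = 8 · 3 · 5 · 13 = 1560.
Merge one congruence at a time:
  Start: x ≡ 5 (mod 8).
  Combine with x ≡ 0 (mod 3); new modulus lcm = 24.
    Write x = 5 + 8·t and substitute into x ≡ 0 (mod 3): 8·t ≡ 0 − 5 = -5 (mod 3).
    Reduce coefficients mod 3: 2·t ≡ 1 (mod 3).
    The inverse of 2 mod 3 is 2 (since 2·2 = 4 = 1·3 + 1), so t ≡ 2·1 = 2 ≡ 2 (mod 3).
    Then x = 5 + 8·2 = 21, valid modulo lcm(8, 3) = 24: x ≡ 21 (mod 24).
  Combine with x ≡ 4 (mod 5); new modulus lcm = 120.
    Write x = 21 + 24·t and substitute into x ≡ 4 (mod 5): 24·t ≡ 4 − 21 = -17 (mod 5).
    Reduce coefficients mod 5: 4·t ≡ 3 (mod 5).
    The inverse of 4 mod 5 is 4 (since 4·4 = 16 = 3·5 + 1), so t ≡ 4·3 = 12 ≡ 2 (mod 5).
    Then x = 21 + 24·2 = 69, valid modulo lcm(24, 5) = 120: x ≡ 69 (mod 120).
  Combine with x ≡ 10 (mod 13); new modulus lcm = 1560.
    Write x = 69 + 120·t and substitute into x ≡ 10 (mod 13): 120·t ≡ 10 − 69 = -59 (mod 13).
    Reduce coefficients mod 13: 3·t ≡ 6 (mod 13).
    The inverse of 3 mod 13 is 9 (since 3·9 = 27 = 2·13 + 1), so t ≡ 9·6 = 54 ≡ 2 (mod 13).
    Then x = 69 + 120·2 = 309, valid modulo lcm(120, 13) = 1560: x ≡ 309 (mod 1560).
Verify against each original: 309 mod 8 = 5, 309 mod 3 = 0, 309 mod 5 = 4, 309 mod 13 = 10.

x ≡ 309 (mod 1560).


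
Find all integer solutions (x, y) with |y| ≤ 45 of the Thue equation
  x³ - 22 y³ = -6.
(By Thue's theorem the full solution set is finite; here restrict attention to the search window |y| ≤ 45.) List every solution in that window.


The equation is x³ - 22y³ = -6. For fixed y, x³ = 22·y³ − 6, so a solution requires the RHS to be a perfect cube.
Strategy: iterate y from -45 to 45, compute RHS = 22·y³ − 6, and check whether it is a (positive or negative) perfect cube.
Check small values of y:
  y = 0: RHS = -6 is not a perfect cube.
  y = 1: RHS = 16 is not a perfect cube.
  y = -1: RHS = -28 is not a perfect cube.
  y = 2: RHS = 170 is not a perfect cube.
  y = -2: RHS = -182 is not a perfect cube.
  y = 3: RHS = 588 is not a perfect cube.
  y = -3: RHS = -600 is not a perfect cube.
Continuing, at y = 5: RHS = 2744 = (14)³ ⇒ x = 14 works.
Searching the remaining y in |y| ≤ 45 finds no further solutions.
Collected solutions: (14, 5).

Solutions (with |y| ≤ 45): (14, 5).


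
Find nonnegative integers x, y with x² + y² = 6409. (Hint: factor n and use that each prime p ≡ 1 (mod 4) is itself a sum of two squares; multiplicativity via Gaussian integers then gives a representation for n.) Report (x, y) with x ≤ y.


Step 1: Factor n = 6409 = 13 · 17 · 29.
Step 2: Check the mod-4 condition on each prime factor: 13 ≡ 1 (mod 4), exponent 1; 17 ≡ 1 (mod 4), exponent 1; 29 ≡ 1 (mod 4), exponent 1.
All primes ≡ 3 (mod 4) appear to even exponent (or don't appear), so by the two-squares theorem n IS expressible as a sum of two squares.
Step 3: Build a representation. Here n = 13 · 17 · 29 is a product of primes ≡ 1 (mod 4). Each prime p ≡ 1 (mod 4) is itself a sum of two squares; find a² by testing p − a² for a perfect square:
  13: 13 − 1² = 12, 13 − 2² = 9 = 3² ⇒ 13 = 2² + 3².
  17: 17 − 1² = 16 = 4² ⇒ 17 = 1² + 4².
  29: 29 − 1² = 28, 29 − 2² = 25 = 5² ⇒ 29 = 2² + 5².
  Combine using the Brahmagupta–Fibonacci identity (a² + b²)(c² + d²) = (ac − bd)² + (ad + bc)² = (ac + bd)² + (ad − bc)²:
  13 · 17 = 221: from (2² + 3²)(1² + 4²), take (2·1 − 3·4, 2·4 + 3·1) = (2 − 12, 8 + 3) = (-10, 11); dropping signs (only squares matter) gives (10, 11); check 10² + 11² = 100 + 121 = 221 ✓.
  221 · 29 = 6409: from (10² + 11²)(2² + 5²), take (10·2 − 11·5, 10·5 + 11·2) = (20 − 55, 50 + 22) = (-35, 72); dropping signs (only squares matter) gives (35, 72); check 35² + 72² = 1225 + 5184 = 6409 ✓.
Step 4: Order so x ≤ y and verify: 35² + 72² = 1225 + 5184 = 6409 = n. ✓

n = 6409 = 35² + 72² (one valid representation with x ≤ y).


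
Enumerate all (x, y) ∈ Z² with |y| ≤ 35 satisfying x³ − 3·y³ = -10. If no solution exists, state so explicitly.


The equation is x³ - 3y³ = -10. For fixed y, x³ = 3·y³ − 10, so a solution requires the RHS to be a perfect cube.
Strategy: iterate y from -35 to 35, compute RHS = 3·y³ − 10, and check whether it is a (positive or negative) perfect cube.
Check small values of y:
  y = 0: RHS = -10 is not a perfect cube.
  y = 1: RHS = -7 is not a perfect cube.
  y = -1: RHS = -13 is not a perfect cube.
  y = 2: RHS = 14 is not a perfect cube.
  y = -2: RHS = -34 is not a perfect cube.
  y = 3: RHS = 71 is not a perfect cube.
  y = -3: RHS = -91 is not a perfect cube.
Continuing, at y = -9: RHS = -2197 = (-13)³ ⇒ x = -13 works.
Searching the remaining y in |y| ≤ 35 finds no further solutions.
Collected solutions: (-13, -9).

Solutions (with |y| ≤ 35): (-13, -9).


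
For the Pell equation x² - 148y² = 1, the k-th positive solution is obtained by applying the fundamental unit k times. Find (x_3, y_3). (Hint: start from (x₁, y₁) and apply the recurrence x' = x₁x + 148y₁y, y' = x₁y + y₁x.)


Step 1: Find the fundamental solution (x₁, y₁) of x² - 148y² = 1.
  Expand √148 as a continued fraction. a₀ = ⌊√148⌋ = 12; iterate m_{k+1} = d_k·a_k − m_k, d_{k+1} = (148 − m_{k+1}²)/d_k, a_{k+1} = ⌊(a₀ + m_{k+1})/d_{k+1}⌋ (starting m₀ = 0, d₀ = 1), with convergents p_k = a_k·p_{k-1} + p_{k-2}, q_k = a_k·q_{k-1} + q_{k-2} (p₋₁ = 1, q₋₁ = 0):
  k = 0: a₀ = 12; p₀/q₀ = 12/1; p₀² − 148·q₀² = 144 − 148 = -4.
  k = 1: m = 12, d = 4, a = ⌊(12 + 12)/4⌋ = 6; p/q = (6·12 + 1)/(6·1 + 0) = 73/6; p² − 148·q² = 5329 − 5328 = 1.
  The first convergent with p² − 148·q² = 1 gives the fundamental solution (x₁, y₁) = (73, 6).
Step 2: Apply the recurrence (x_{n+1}, y_{n+1}) = (x₁x_n + 148y₁y_n, x₁y_n + y₁x_n) repeatedly.
  From (x_1, y_1) = (73, 6): x_2 = 73·73 + 148·6·6 = 10657; y_2 = 73·6 + 6·73 = 876.
  From (x_2, y_2) = (10657, 876): x_3 = 73·10657 + 148·6·876 = 1555849; y_3 = 73·876 + 6·10657 = 127890.
Step 3: Verify x_3² - 148·y_3² = 2420666110801 - 2420666110800 = 1 (should be 1). ✓

(x_1, y_1) = (73, 6); (x_3, y_3) = (1555849, 127890).


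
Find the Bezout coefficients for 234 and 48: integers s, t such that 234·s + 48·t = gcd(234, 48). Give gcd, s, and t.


Euclidean algorithm on (234, 48) — divide until remainder is 0:
  234 = 4 · 48 + 42
  48 = 1 · 42 + 6
  42 = 7 · 6 + 0
gcd(234, 48) = 6.
Track Bezout coefficients alongside the remainders: start with r₀ = 234 = a·1 + b·0 (s = 1, t = 0) and r₁ = 48 = a·0 + b·1 (s = 0, t = 1); each new remainder r_{k+1} = r_{k-1} − q_k·r_k inherits s_{k+1} = s_{k-1} − q_k·s_k, t_{k+1} = t_{k-1} − q_k·t_k, so r_k = a·s_k + b·t_k at every step:
  q = 4: r = 42, s = 1 − 4·0 = 1, t = 0 − 4·1 = -4  (check: 234·1 + 48·(-4) = 42)
  q = 1: r = 6, s = 0 − 1·1 = -1, t = 1 − 1·(-4) = 5  (check: 234·(-1) + 48·5 = 6)
The row with r = 6 (the gcd) gives the Bezout coefficients s = -1, t = 5.
Result: 234 · (-1) + 48 · (5) = 6.

gcd(234, 48) = 6; s = -1, t = 5 (check: 234·(-1) + 48·5 = 6).


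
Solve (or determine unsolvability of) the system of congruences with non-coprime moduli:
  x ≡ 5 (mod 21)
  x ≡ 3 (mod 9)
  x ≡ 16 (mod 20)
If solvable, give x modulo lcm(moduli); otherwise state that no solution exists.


Moduli 21, 9, 20 are not pairwise coprime, so CRT works modulo lcm(m_i) when all pairwise compatibility conditions hold.
Pairwise compatibility: gcd(m_i, m_j) must divide a_i - a_j for every pair.
Merge one congruence at a time:
  Start: x ≡ 5 (mod 21).
  Combine with x ≡ 3 (mod 9): gcd(21, 9) = 3, and 3 - 5 = -2 is NOT divisible by 3.
    ⇒ system is inconsistent (no integer solution).

No solution (the system is inconsistent).


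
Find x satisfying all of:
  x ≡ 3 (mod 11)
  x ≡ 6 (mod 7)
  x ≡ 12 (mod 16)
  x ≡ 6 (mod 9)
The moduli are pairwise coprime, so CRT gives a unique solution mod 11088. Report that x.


Product of moduli M = 11 · 7 · 16 · 9 = 11088.
Merge one congruence at a time:
  Start: x ≡ 3 (mod 11).
  Combine with x ≡ 6 (mod 7); new modulus lcm = 77.
    Write x = 3 + 11·t and substitute into x ≡ 6 (mod 7): 11·t ≡ 6 − 3 = 3 (mod 7).
    Reduce coefficients mod 7: 4·t ≡ 3 (mod 7).
    The inverse of 4 mod 7 is 2 (since 4·2 = 8 = 1·7 + 1), so t ≡ 2·3 = 6 ≡ 6 (mod 7).
    Then x = 3 + 11·6 = 69, valid modulo lcm(11, 7) = 77: x ≡ 69 (mod 77).
  Combine with x ≡ 12 (mod 16); new modulus lcm = 1232.
    Write x = 69 + 77·t and substitute into x ≡ 12 (mod 16): 77·t ≡ 12 − 69 = -57 (mod 16).
    Reduce coefficients mod 16: 13·t ≡ 7 (mod 16).
    The inverse of 13 mod 16 is 5 (since 13·5 = 65 = 4·16 + 1), so t ≡ 5·7 = 35 ≡ 3 (mod 16).
    Then x = 69 + 77·3 = 300, valid modulo lcm(77, 16) = 1232: x ≡ 300 (mod 1232).
  Combine with x ≡ 6 (mod 9); new modulus lcm = 11088.
    Write x = 300 + 1232·t and substitute into x ≡ 6 (mod 9): 1232·t ≡ 6 − 300 = -294 (mod 9).
    Reduce coefficients mod 9: 8·t ≡ 3 (mod 9).
    The inverse of 8 mod 9 is 8 (since 8·8 = 64 = 7·9 + 1), so t ≡ 8·3 = 24 ≡ 6 (mod 9).
    Then x = 300 + 1232·6 = 7692, valid modulo lcm(1232, 9) = 11088: x ≡ 7692 (mod 11088).
Verify against each original: 7692 mod 11 = 3, 7692 mod 7 = 6, 7692 mod 16 = 12, 7692 mod 9 = 6.

x ≡ 7692 (mod 11088).


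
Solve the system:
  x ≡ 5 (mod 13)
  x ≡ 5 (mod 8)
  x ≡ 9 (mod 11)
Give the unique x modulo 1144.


Moduli 13, 8, 11 are pairwise coprime; by CRT there is a unique solution modulo M = 13 · 8 · 11 = 1144.
Solve pairwise, accumulating the modulus:
  Start with x ≡ 5 (mod 13).
  Combine with x ≡ 5 (mod 8): since gcd(13, 8) = 1, we get a unique residue mod 104.
    Write x = 5 + 13·t and substitute into x ≡ 5 (mod 8): 13·t ≡ 5 − 5 = 0 (mod 8).
    Reduce coefficients mod 8: 5·t ≡ 0 (mod 8).
    The inverse of 5 mod 8 is 5 (since 5·5 = 25 = 3·8 + 1), so t ≡ 5·0 = 0 ≡ 0 (mod 8).
    Then x = 5 + 13·0 = 5, valid modulo lcm(13, 8) = 104: x ≡ 5 (mod 104).
  Combine with x ≡ 9 (mod 11): since gcd(104, 11) = 1, we get a unique residue mod 1144.
    Write x = 5 + 104·t and substitute into x ≡ 9 (mod 11): 104·t ≡ 9 − 5 = 4 (mod 11).
    Reduce coefficients mod 11: 5·t ≡ 4 (mod 11).
    The inverse of 5 mod 11 is 9 (since 5·9 = 45 = 4·11 + 1), so t ≡ 9·4 = 36 ≡ 3 (mod 11).
    Then x = 5 + 104·3 = 317, valid modulo lcm(104, 11) = 1144: x ≡ 317 (mod 1144).
Verify: 317 mod 13 = 5 ✓, 317 mod 8 = 5 ✓, 317 mod 11 = 9 ✓.

x ≡ 317 (mod 1144).


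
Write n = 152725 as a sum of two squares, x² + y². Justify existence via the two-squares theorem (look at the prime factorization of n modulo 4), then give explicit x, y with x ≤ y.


Step 1: Factor n = 152725 = 5^2 · 41 · 149.
Step 2: Check the mod-4 condition on each prime factor: 5 ≡ 1 (mod 4), exponent 2; 41 ≡ 1 (mod 4), exponent 1; 149 ≡ 1 (mod 4), exponent 1.
All primes ≡ 3 (mod 4) appear to even exponent (or don't appear), so by the two-squares theorem n IS expressible as a sum of two squares.
Step 3: Build a representation. Group n = k² · m with k = 5 and m = 41 · 149 = 6109 (a product of primes ≡ 1 (mod 4)); a representation of m scales to one of n via (k·x)² + (k·y)² = k²(x² + y²). Each prime p ≡ 1 (mod 4) is itself a sum of two squares; find a² by testing p − a² for a perfect square:
  41: 41 − 1² = 40, 41 − 2² = 37, 41 − 3² = 32, 41 − 4² = 25 = 5² ⇒ 41 = 4² + 5².
  149: 149 − 1² = 148, 149 − 2² = 145, 149 − 3² = 140, 149 − 4² = 133, 149 − 5² = 124, 149 − 6² = 113, 149 − 7² = 100 = 10² ⇒ 149 = 7² + 10².
  Combine using the Brahmagupta–Fibonacci identity (a² + b²)(c² + d²) = (ac − bd)² + (ad + bc)² = (ac + bd)² + (ad − bc)²:
  41 · 149 = 6109: from (4² + 5²)(7² + 10²), take (4·7 − 5·10, 4·10 + 5·7) = (28 − 50, 40 + 35) = (-22, 75); dropping signs (only squares matter) gives (22, 75); check 22² + 75² = 484 + 5625 = 6109 ✓.
  Scale by k = 5: (5·22, 5·75) = (110, 375).
Step 4: Order so x ≤ y and verify: 110² + 375² = 12100 + 140625 = 152725 = n. ✓

n = 152725 = 110² + 375² (one valid representation with x ≤ y).


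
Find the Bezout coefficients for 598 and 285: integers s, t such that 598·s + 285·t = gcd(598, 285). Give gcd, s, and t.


Euclidean algorithm on (598, 285) — divide until remainder is 0:
  598 = 2 · 285 + 28
  285 = 10 · 28 + 5
  28 = 5 · 5 + 3
  5 = 1 · 3 + 2
  3 = 1 · 2 + 1
  2 = 2 · 1 + 0
gcd(598, 285) = 1.
Track Bezout coefficients alongside the remainders: start with r₀ = 598 = a·1 + b·0 (s = 1, t = 0) and r₁ = 285 = a·0 + b·1 (s = 0, t = 1); each new remainder r_{k+1} = r_{k-1} − q_k·r_k inherits s_{k+1} = s_{k-1} − q_k·s_k, t_{k+1} = t_{k-1} − q_k·t_k, so r_k = a·s_k + b·t_k at every step:
  q = 2: r = 28, s = 1 − 2·0 = 1, t = 0 − 2·1 = -2  (check: 598·1 + 285·(-2) = 28)
  q = 10: r = 5, s = 0 − 10·1 = -10, t = 1 − 10·(-2) = 21  (check: 598·(-10) + 285·21 = 5)
  q = 5: r = 3, s = 1 − 5·(-10) = 51, t = -2 − 5·21 = -107  (check: 598·51 + 285·(-107) = 3)
  q = 1: r = 2, s = -10 − 1·51 = -61, t = 21 − 1·(-107) = 128  (check: 598·(-61) + 285·128 = 2)
  q = 1: r = 1, s = 51 − 1·(-61) = 112, t = -107 − 1·128 = -235  (check: 598·112 + 285·(-235) = 1)
The row with r = 1 (the gcd) gives the Bezout coefficients s = 112, t = -235.
Result: 598 · (112) + 285 · (-235) = 1.

gcd(598, 285) = 1; s = 112, t = -235 (check: 598·112 + 285·(-235) = 1).


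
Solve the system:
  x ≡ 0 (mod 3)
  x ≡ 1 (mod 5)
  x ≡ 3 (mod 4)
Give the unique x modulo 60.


Moduli 3, 5, 4 are pairwise coprime; by CRT there is a unique solution modulo M = 3 · 5 · 4 = 60.
Solve pairwise, accumulating the modulus:
  Start with x ≡ 0 (mod 3).
  Combine with x ≡ 1 (mod 5): since gcd(3, 5) = 1, we get a unique residue mod 15.
    Write x = 0 + 3·t and substitute into x ≡ 1 (mod 5): 3·t ≡ 1 − 0 = 1 (mod 5).
    The inverse of 3 mod 5 is 2 (since 3·2 = 6 = 1·5 + 1), so t ≡ 2·1 = 2 ≡ 2 (mod 5).
    Then x = 0 + 3·2 = 6, valid modulo lcm(3, 5) = 15: x ≡ 6 (mod 15).
  Combine with x ≡ 3 (mod 4): since gcd(15, 4) = 1, we get a unique residue mod 60.
    Write x = 6 + 15·t and substitute into x ≡ 3 (mod 4): 15·t ≡ 3 − 6 = -3 (mod 4).
    Reduce coefficients mod 4: 3·t ≡ 1 (mod 4).
    The inverse of 3 mod 4 is 3 (since 3·3 = 9 = 2·4 + 1), so t ≡ 3·1 = 3 ≡ 3 (mod 4).
    Then x = 6 + 15·3 = 51, valid modulo lcm(15, 4) = 60: x ≡ 51 (mod 60).
Verify: 51 mod 3 = 0 ✓, 51 mod 5 = 1 ✓, 51 mod 4 = 3 ✓.

x ≡ 51 (mod 60).


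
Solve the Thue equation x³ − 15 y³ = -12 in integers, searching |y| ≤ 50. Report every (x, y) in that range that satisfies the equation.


The equation is x³ - 15y³ = -12. For fixed y, x³ = 15·y³ − 12, so a solution requires the RHS to be a perfect cube.
Strategy: iterate y from -50 to 50, compute RHS = 15·y³ − 12, and check whether it is a (positive or negative) perfect cube.
Check small values of y:
  y = 0: RHS = -12 is not a perfect cube.
  y = 1: RHS = 3 is not a perfect cube.
  y = -1: RHS = -27 = (-3)³ ⇒ x = -3 works.
  y = 2: RHS = 108 is not a perfect cube.
  y = -2: RHS = -132 is not a perfect cube.
  y = 3: RHS = 393 is not a perfect cube.
  y = -3: RHS = -417 is not a perfect cube.
Continuing the search up to |y| = 50 finds no further solutions beyond those listed.
Collected solutions: (-3, -1).

Solutions (with |y| ≤ 50): (-3, -1).


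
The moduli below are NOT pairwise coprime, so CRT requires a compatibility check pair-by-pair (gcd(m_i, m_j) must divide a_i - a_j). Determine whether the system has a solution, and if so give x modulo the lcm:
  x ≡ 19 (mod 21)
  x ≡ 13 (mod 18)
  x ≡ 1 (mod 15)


Moduli 21, 18, 15 are not pairwise coprime, so CRT works modulo lcm(m_i) when all pairwise compatibility conditions hold.
Pairwise compatibility: gcd(m_i, m_j) must divide a_i - a_j for every pair.
Merge one congruence at a time:
  Start: x ≡ 19 (mod 21).
  Combine with x ≡ 13 (mod 18): gcd(21, 18) = 3; 13 - 19 = -6, which IS divisible by 3, so compatible.
    Write x = 19 + 21·t and substitute into x ≡ 13 (mod 18): 21·t ≡ 13 − 19 = -6 (mod 18).
    Divide the congruence (and modulus) by g = 3: 7·t ≡ -2 (mod 6).
    Reduce coefficients mod 6: 1·t ≡ 4 (mod 6).
    So t ≡ 4 (mod 6).
    Then x = 19 + 21·4 = 103, valid modulo lcm(21, 18) = 126: x ≡ 103 (mod 126).
  Combine with x ≡ 1 (mod 15): gcd(126, 15) = 3; 1 - 103 = -102, which IS divisible by 3, so compatible.
    Write x = 103 + 126·t and substitute into x ≡ 1 (mod 15): 126·t ≡ 1 − 103 = -102 (mod 15).
    Divide the congruence (and modulus) by g = 3: 42·t ≡ -34 (mod 5).
    Reduce coefficients mod 5: 2·t ≡ 1 (mod 5).
    The inverse of 2 mod 5 is 3 (since 2·3 = 6 = 1·5 + 1), so t ≡ 3·1 = 3 ≡ 3 (mod 5).
    Then x = 103 + 126·3 = 481, valid modulo lcm(126, 15) = 630: x ≡ 481 (mod 630).
Verify: 481 mod 21 = 19, 481 mod 18 = 13, 481 mod 15 = 1.

x ≡ 481 (mod 630).


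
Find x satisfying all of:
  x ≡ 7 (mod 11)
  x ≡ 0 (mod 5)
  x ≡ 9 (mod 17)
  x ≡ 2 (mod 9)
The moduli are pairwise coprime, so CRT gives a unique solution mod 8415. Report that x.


Product of moduli M = 11 · 5 · 17 · 9 = 8415.
Merge one congruence at a time:
  Start: x ≡ 7 (mod 11).
  Combine with x ≡ 0 (mod 5); new modulus lcm = 55.
    Write x = 7 + 11·t and substitute into x ≡ 0 (mod 5): 11·t ≡ 0 − 7 = -7 (mod 5).
    Reduce coefficients mod 5: 1·t ≡ 3 (mod 5).
    So t ≡ 3 (mod 5).
    Then x = 7 + 11·3 = 40, valid modulo lcm(11, 5) = 55: x ≡ 40 (mod 55).
  Combine with x ≡ 9 (mod 17); new modulus lcm = 935.
    Write x = 40 + 55·t and substitute into x ≡ 9 (mod 17): 55·t ≡ 9 − 40 = -31 (mod 17).
    Reduce coefficients mod 17: 4·t ≡ 3 (mod 17).
    The inverse of 4 mod 17 is 13 (since 4·13 = 52 = 3·17 + 1), so t ≡ 13·3 = 39 ≡ 5 (mod 17).
    Then x = 40 + 55·5 = 315, valid modulo lcm(55, 17) = 935: x ≡ 315 (mod 935).
  Combine with x ≡ 2 (mod 9); new modulus lcm = 8415.
    Write x = 315 + 935·t and substitute into x ≡ 2 (mod 9): 935·t ≡ 2 − 315 = -313 (mod 9).
    Reduce coefficients mod 9: 8·t ≡ 2 (mod 9).
    The inverse of 8 mod 9 is 8 (since 8·8 = 64 = 7·9 + 1), so t ≡ 8·2 = 16 ≡ 7 (mod 9).
    Then x = 315 + 935·7 = 6860, valid modulo lcm(935, 9) = 8415: x ≡ 6860 (mod 8415).
Verify against each original: 6860 mod 11 = 7, 6860 mod 5 = 0, 6860 mod 17 = 9, 6860 mod 9 = 2.

x ≡ 6860 (mod 8415).
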